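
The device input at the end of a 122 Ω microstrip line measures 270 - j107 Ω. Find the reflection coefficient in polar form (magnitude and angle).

Γ = (Z_L − Z_0)/(Z_L + Z_0) = (148 − j107)/(392 − j107)
|Γ| = 183/406 = 0.449

Γ ≈ 0.449 ∠ -20.6°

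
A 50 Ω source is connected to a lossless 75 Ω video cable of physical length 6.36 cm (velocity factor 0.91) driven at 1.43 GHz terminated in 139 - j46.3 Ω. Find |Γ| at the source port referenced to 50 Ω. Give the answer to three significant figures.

|Γ| ≈ 0.395

λ = v/f = 0.91·c / 1.43 GHz = 0.191 m
βl = 2π·l/λ = 2π × 0.333 = 120°
tan(βl) = -1.74
Z_in = Z_0·(Z_L + jZ_0·tanβl)/(Z_0 + jZ_L·tanβl) = 53.9 + j44.4 Ω
Γ_s = (Z_in − Z_s)/(Z_in + Z_s) = (3.86 + j44.4)/(104 + j44.4), |Γ_s| = 0.395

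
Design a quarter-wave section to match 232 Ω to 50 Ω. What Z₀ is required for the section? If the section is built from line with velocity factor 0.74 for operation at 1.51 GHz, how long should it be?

Z_qwt = √(Z_0·R_L) = √(50 × 232) = √11600
λ = 0.74·c/f = 0.147 m, so l = λ/4 = 0.0368 m

Z_qwt ≈ 108 Ω; length ≈ 3.68 cm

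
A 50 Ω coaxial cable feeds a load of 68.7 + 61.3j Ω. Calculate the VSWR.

VSWR ≈ 2.84

Γ = (Z_L − Z_0)/(Z_L + Z_0) = (18.7 + j61.3)/(118.7 + j61.3)
|Γ| = 64.1/134 = 0.48
VSWR = (1 + |Γ|)/(1 − |Γ|) = 1.48/0.52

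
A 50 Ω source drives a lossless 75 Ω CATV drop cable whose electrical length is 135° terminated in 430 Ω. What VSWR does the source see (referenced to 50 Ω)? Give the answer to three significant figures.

tan(βl) = -1
Z_in = Z_0·(Z_L + jZ_0·tanβl)/(Z_0 + jZ_L·tanβl) = 25.4 + j70.6 Ω
Γ_s = (Z_in − Z_s)/(Z_in + Z_s) = (-24.6 + j70.6)/(75.4 + j70.6), |Γ_s| = 0.724
VSWR = (1 + |Γ_s|)/(1 − |Γ_s|)

VSWR ≈ 6.24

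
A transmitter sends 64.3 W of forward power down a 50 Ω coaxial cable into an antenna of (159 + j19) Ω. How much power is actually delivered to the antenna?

P_delivered ≈ 46.4 W

|Γ| = |(109 + j19)/(209 + j19)| = 0.527
|Γ|² = 0.278
P_refl = |Γ|²·P_inc = 17.9 W, P_del = (1 − |Γ|²)·P_inc = 46.4 W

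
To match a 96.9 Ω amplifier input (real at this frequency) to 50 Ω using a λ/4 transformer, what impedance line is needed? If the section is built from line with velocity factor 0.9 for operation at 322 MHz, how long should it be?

Z_qwt = √(Z_0·R_L) = √(50 × 96.9) = √4845
λ = 0.9·c/f = 0.839 m, so l = λ/4 = 0.21 m

Z_qwt ≈ 69.6 Ω; length ≈ 21 cm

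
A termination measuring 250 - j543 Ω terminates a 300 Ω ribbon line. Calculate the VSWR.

Γ = (Z_L − Z_0)/(Z_L + Z_0) = (-50 − j543)/(550 − j543)
|Γ| = 545/773 = 0.706
VSWR = (1 + |Γ|)/(1 − |Γ|) = 1.71/0.294

VSWR ≈ 5.79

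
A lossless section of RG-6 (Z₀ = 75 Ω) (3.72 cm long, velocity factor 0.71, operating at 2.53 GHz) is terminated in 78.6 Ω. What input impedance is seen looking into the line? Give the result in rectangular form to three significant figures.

Z_in ≈ 77.6 + j2.43 Ω

λ = v/f = 0.71·c / 2.53 GHz = 0.0842 m
βl = 2π·l/λ = 2π × 0.442 = 159°
tan(βl) = tan(159°) = -0.382
Z_in = Z_0·(Z_L + jZ_0·tanβl)/(Z_0 + jZ_L·tanβl)
     = 75·(78.6 − j28.7)/(75 − j30.1)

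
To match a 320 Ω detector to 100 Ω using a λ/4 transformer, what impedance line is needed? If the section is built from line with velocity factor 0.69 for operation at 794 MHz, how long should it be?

Z_qwt = √(Z_0·R_L) = √(100 × 320) = √32000
λ = 0.69·c/f = 0.261 m, so l = λ/4 = 0.0652 m

Z_qwt ≈ 179 Ω; length ≈ 6.52 cm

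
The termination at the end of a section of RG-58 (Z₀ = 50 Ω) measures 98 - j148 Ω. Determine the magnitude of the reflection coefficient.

|Γ| ≈ 0.743

Γ = (Z_L − Z_0)/(Z_L + Z_0) = (48 − j148)/(148 − j148)
|Γ| = 156/209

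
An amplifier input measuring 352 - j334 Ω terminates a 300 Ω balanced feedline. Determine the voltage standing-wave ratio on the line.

Γ = (Z_L − Z_0)/(Z_L + Z_0) = (52 − j334)/(652 − j334)
|Γ| = 338/733 = 0.461
VSWR = (1 + |Γ|)/(1 − |Γ|) = 1.46/0.539

VSWR ≈ 2.71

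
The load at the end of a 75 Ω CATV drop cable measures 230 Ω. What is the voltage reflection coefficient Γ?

Γ = (Z_L − Z_0)/(Z_L + Z_0) = (230 − 75)/(230 + 75) = 155/305

Γ = 0.508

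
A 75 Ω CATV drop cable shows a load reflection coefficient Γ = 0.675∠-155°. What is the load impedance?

Z_L = Z_0·(1 + Γ)/(1 − Γ) = 75·(0.388 − j0.285)/(1.61 + j0.285)

Z_L ≈ 15.2 − j16 Ω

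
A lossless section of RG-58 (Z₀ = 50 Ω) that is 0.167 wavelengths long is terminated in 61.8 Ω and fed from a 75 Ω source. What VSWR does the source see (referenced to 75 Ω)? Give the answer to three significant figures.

βl = 2π × 0.167 = 60.1°
tan(βl) = 1.74
Z_in = Z_0·(Z_L + jZ_0·tanβl)/(Z_0 + jZ_L·tanβl) = 44.2 − j8.16 Ω
Γ_s = (Z_in − Z_s)/(Z_in + Z_s) = (-30.8 − j8.16)/(119 − j8.16), |Γ_s| = 0.266
VSWR = (1 + |Γ_s|)/(1 − |Γ_s|)

VSWR ≈ 1.73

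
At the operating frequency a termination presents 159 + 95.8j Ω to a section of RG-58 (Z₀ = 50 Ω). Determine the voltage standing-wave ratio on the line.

Γ = (Z_L − Z_0)/(Z_L + Z_0) = (109 + j95.8)/(209 + j95.8)
|Γ| = 145/230 = 0.631
VSWR = (1 + |Γ|)/(1 − |Γ|) = 1.63/0.369

VSWR ≈ 4.42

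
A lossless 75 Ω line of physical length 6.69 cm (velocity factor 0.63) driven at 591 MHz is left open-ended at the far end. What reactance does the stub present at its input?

X_in ≈ -19.7 Ω (capacitive)

λ = v/f = 0.63·c / 591 MHz = 0.32 m
βl = 2π·l/λ = 2π × 0.209 = 75.3°
tan(βl) = 3.81
For an open-ended stub, Z_in = −jZ_0·cot(βl) = −jZ_0/tan(βl)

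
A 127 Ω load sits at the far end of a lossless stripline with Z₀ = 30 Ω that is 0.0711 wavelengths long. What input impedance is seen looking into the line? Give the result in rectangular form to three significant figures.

βl = 2π × 0.0711 = 25.6°
tan(βl) = tan(25.6°) = 0.479
Z_in = Z_0·(Z_L + jZ_0·tanβl)/(Z_0 + jZ_L·tanβl)
     = 30·(127 + j14.4)/(30 + j60.8)

Z_in ≈ 30.5 − j47.6 Ω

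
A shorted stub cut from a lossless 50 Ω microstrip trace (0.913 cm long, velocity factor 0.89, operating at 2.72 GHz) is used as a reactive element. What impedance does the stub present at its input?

Z_in ≈ +j33.1 Ω

λ = v/f = 0.89·c / 2.72 GHz = 0.0982 m
βl = 2π·l/λ = 2π × 0.093 = 33.5°
tan(βl) = 0.661
For a shorted stub, Z_in = jZ_0·tan(βl)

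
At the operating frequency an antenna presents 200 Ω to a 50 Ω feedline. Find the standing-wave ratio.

VSWR ≈ 4

Γ = (200 − 50)/(200 + 50) = 0.6
VSWR = (1 + 0.6)/(1 − 0.6)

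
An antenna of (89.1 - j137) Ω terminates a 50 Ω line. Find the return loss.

Γ = (39.1 − j137)/(139.1 − j137), |Γ| = 0.73
RL = −20·log₁₀|Γ| = −20·log₁₀(0.73)

RL ≈ 2.74 dB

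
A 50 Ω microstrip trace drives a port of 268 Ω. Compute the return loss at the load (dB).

RL ≈ 3.28 dB

Γ = (268 − 50)/(268 + 50) = 0.686
RL = −20·log₁₀|Γ| = −20·log₁₀(0.686)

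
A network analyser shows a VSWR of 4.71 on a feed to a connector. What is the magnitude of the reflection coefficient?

|Γ| = (S − 1)/(S + 1) = (4.71 − 1)/(4.71 + 1) = 3.71/5.71

|Γ| ≈ 0.65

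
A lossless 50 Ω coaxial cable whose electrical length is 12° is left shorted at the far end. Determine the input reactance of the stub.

tan(βl) = 0.213
For a shorted stub, Z_in = jZ_0·tan(βl)

X_in ≈ 10.6 Ω (inductive)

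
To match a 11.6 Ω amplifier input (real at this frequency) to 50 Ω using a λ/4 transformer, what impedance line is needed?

Z_qwt = √(Z_0·R_L) = √(50 × 11.6) = √580

Z_qwt ≈ 24.1 Ω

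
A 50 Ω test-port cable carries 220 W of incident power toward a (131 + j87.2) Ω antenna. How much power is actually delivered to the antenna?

P_delivered ≈ 143 W

|Γ| = |(81 + j87.2)/(181 + j87.2)| = 0.592
|Γ|² = 0.351
P_refl = |Γ|²·P_inc = 77.2 W, P_del = (1 − |Γ|²)·P_inc = 143 W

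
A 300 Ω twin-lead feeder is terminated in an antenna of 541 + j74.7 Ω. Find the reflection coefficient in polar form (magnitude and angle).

Γ ≈ 0.299 ∠ 12.1°

Γ = (Z_L − Z_0)/(Z_L + Z_0) = (241 + j74.7)/(841 + j74.7)
|Γ| = 252/844 = 0.299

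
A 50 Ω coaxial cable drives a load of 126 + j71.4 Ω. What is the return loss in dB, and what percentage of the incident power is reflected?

RL ≈ 5.21 dB; 30.1% of incident power reflected

Γ = (76 + j71.4)/(176 + j71.4), |Γ| = 0.549
RL = −20·log₁₀(0.549) = 5.21 dB
P_refl/P_inc = |Γ|² = 0.301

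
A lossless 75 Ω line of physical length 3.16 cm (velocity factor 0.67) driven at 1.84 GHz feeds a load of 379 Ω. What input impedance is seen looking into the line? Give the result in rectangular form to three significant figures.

Z_in ≈ 15.7 + j18.1 Ω

λ = v/f = 0.67·c / 1.84 GHz = 0.109 m
βl = 2π·l/λ = 2π × 0.289 = 104°
tan(βl) = tan(104°) = -3.97
Z_in = Z_0·(Z_L + jZ_0·tanβl)/(Z_0 + jZ_L·tanβl)
     = 75·(379 − j298)/(75 − j1500)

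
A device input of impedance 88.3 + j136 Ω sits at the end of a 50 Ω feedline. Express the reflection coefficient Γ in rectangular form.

Γ ≈ 0.632 + j0.361

Γ = (Z_L − Z_0)/(Z_L + Z_0) = (38.3 + j136)/(138.3 + j136)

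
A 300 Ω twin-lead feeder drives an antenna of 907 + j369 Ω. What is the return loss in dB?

Γ = (607 + j369)/(1207 + j369), |Γ| = 0.563
RL = −20·log₁₀|Γ| = −20·log₁₀(0.563)

RL ≈ 4.99 dB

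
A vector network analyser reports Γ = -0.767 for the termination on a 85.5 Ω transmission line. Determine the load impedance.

Z_L = Z_0·(1 + Γ)/(1 − Γ) = 85.5·(0.233)/(1.77)

Z_L ≈ 11.3 Ω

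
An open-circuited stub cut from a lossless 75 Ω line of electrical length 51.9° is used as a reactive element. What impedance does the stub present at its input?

tan(βl) = 1.28
For an open-circuited stub, Z_in = −jZ_0·cot(βl) = −jZ_0/tan(βl)

Z_in ≈ −j58.8 Ω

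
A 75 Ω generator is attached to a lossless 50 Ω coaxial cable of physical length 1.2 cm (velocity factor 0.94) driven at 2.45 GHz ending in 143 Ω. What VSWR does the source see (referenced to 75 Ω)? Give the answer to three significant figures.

VSWR ≈ 2.86

λ = v/f = 0.94·c / 2.45 GHz = 0.115 m
βl = 2π·l/λ = 2π × 0.104 = 37.5°
tan(βl) = 0.768
Z_in = Z_0·(Z_L + jZ_0·tanβl)/(Z_0 + jZ_L·tanβl) = 39 − j47.3 Ω
Γ_s = (Z_in − Z_s)/(Z_in + Z_s) = (-36 − j47.3)/(114 − j47.3), |Γ_s| = 0.482
VSWR = (1 + |Γ_s|)/(1 − |Γ_s|)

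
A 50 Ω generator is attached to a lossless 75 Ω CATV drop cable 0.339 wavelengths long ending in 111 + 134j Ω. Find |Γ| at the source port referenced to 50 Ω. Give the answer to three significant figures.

βl = 2π × 0.339 = 122°
tan(βl) = -1.6
Z_in = Z_0·(Z_L + jZ_0·tanβl)/(Z_0 + jZ_L·tanβl) = 19.3 + j15.5 Ω
Γ_s = (Z_in − Z_s)/(Z_in + Z_s) = (-30.7 + j15.5)/(69.3 + j15.5), |Γ_s| = 0.485

|Γ| ≈ 0.485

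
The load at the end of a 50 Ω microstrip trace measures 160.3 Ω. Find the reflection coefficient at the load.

Γ = 0.524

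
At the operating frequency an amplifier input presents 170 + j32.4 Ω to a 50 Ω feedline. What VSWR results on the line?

Γ = (Z_L − Z_0)/(Z_L + Z_0) = (120 + j32.4)/(220 + j32.4)
|Γ| = 124/222 = 0.559
VSWR = (1 + |Γ|)/(1 − |Γ|) = 1.56/0.441

VSWR ≈ 3.53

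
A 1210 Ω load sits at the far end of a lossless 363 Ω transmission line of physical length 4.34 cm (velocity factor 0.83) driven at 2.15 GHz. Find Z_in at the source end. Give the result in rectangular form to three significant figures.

Z_in ≈ 199 + j302 Ω

λ = v/f = 0.83·c / 2.15 GHz = 0.116 m
βl = 2π·l/λ = 2π × 0.375 = 135°
tan(βl) = tan(135°) = -1
Z_in = Z_0·(Z_L + jZ_0·tanβl)/(Z_0 + jZ_L·tanβl)
     = 363·(1210 − j364)/(363 − j1210)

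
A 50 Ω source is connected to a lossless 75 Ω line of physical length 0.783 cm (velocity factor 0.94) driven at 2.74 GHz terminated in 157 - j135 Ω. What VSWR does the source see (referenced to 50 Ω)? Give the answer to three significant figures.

VSWR ≈ 4.41

λ = v/f = 0.94·c / 2.74 GHz = 0.103 m
βl = 2π·l/λ = 2π × 0.0761 = 27.4°
tan(βl) = 0.518
Z_in = Z_0·(Z_L + jZ_0·tanβl)/(Z_0 + jZ_L·tanβl) = 40.5 − j72.5 Ω
Γ_s = (Z_in − Z_s)/(Z_in + Z_s) = (-9.45 − j72.5)/(90.5 − j72.5), |Γ_s| = 0.63
VSWR = (1 + |Γ_s|)/(1 − |Γ_s|)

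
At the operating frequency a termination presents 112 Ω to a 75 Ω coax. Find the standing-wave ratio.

VSWR ≈ 1.49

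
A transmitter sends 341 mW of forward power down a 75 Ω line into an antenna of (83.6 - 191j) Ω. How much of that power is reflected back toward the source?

|Γ| = |(8.6 − j191)/(158.6 − j191)| = 0.77
|Γ|² = 0.593
P_refl = |Γ|²·P_inc = 202 mW, P_del = (1 − |Γ|²)·P_inc = 139 mW

P_reflected ≈ 202 mW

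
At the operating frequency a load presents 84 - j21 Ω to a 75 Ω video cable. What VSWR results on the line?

VSWR ≈ 1.33

Γ = (Z_L − Z_0)/(Z_L + Z_0) = (9 − j21)/(159 − j21)
|Γ| = 22.8/160 = 0.142
VSWR = (1 + |Γ|)/(1 − |Γ|) = 1.14/0.858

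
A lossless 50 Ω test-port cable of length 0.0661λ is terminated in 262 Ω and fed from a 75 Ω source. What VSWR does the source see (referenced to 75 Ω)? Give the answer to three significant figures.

VSWR ≈ 4.23

βl = 2π × 0.0661 = 23.8°
tan(βl) = 0.441
Z_in = Z_0·(Z_L + jZ_0·tanβl)/(Z_0 + jZ_L·tanβl) = 49.4 − j92 Ω
Γ_s = (Z_in − Z_s)/(Z_in + Z_s) = (-25.6 − j92)/(124 − j92), |Γ_s| = 0.617
VSWR = (1 + |Γ_s|)/(1 − |Γ_s|)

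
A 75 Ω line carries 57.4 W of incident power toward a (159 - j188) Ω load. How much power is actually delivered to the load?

P_delivered ≈ 30.4 W

|Γ| = |(84 − j188)/(234 − j188)| = 0.686
|Γ|² = 0.471
P_refl = |Γ|²·P_inc = 27 W, P_del = (1 − |Γ|²)·P_inc = 30.4 W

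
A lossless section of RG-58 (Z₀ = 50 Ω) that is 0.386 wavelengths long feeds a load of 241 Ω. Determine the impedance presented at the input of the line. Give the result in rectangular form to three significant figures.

βl = 2π × 0.386 = 139°
tan(βl) = tan(139°) = -0.871
Z_in = Z_0·(Z_L + jZ_0·tanβl)/(Z_0 + jZ_L·tanβl)
     = 50·(241 − j43.5)/(50 − j210)

Z_in ≈ 22.8 + j52 Ω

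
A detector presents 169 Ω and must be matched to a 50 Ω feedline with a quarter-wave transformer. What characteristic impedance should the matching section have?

Z_qwt = √(Z_0·R_L) = √(50 × 169) = √8450

Z_qwt ≈ 91.9 Ω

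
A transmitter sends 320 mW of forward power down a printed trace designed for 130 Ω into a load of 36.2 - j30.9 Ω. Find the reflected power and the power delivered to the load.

P_reflected ≈ 109 mW; P_delivered ≈ 211 mW

|Γ| = |(-93.8 − j30.9)/(166.2 − j30.9)| = 0.584
|Γ|² = 0.341
P_refl = |Γ|²·P_inc = 109 mW, P_del = (1 − |Γ|²)·P_inc = 211 mW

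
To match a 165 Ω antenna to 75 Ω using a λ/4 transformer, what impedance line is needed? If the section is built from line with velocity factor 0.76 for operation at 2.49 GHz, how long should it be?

Z_qwt = √(Z_0·R_L) = √(75 × 165) = √12380
λ = 0.76·c/f = 0.0916 m, so l = λ/4 = 0.0229 m

Z_qwt ≈ 111 Ω; length ≈ 2.29 cm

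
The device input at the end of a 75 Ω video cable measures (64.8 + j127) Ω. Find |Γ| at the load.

|Γ| ≈ 0.675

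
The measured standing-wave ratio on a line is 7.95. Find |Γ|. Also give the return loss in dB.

|Γ| = (S − 1)/(S + 1) = (7.95 − 1)/(7.95 + 1) = 6.95/8.95
RL = −20·log₁₀|Γ| = −20·log₁₀(0.777)

|Γ| ≈ 0.777; return loss ≈ 2.2 dB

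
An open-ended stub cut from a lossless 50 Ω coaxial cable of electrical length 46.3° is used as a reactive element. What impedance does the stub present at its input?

tan(βl) = 1.05
For an open-ended stub, Z_in = −jZ_0·cot(βl) = −jZ_0/tan(βl)

Z_in ≈ −j47.8 Ω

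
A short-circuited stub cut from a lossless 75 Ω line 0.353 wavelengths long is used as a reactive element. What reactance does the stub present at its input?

βl = 2π × 0.353 = 127°
tan(βl) = -1.32
For a short-circuited stub, Z_in = jZ_0·tan(βl)

X_in ≈ -99.2 Ω (capacitive)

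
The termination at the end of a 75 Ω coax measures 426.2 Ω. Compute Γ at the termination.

Γ = 0.701

Γ = (Z_L − Z_0)/(Z_L + Z_0) = (426.2 − 75)/(426.2 + 75) = 351.2/501.2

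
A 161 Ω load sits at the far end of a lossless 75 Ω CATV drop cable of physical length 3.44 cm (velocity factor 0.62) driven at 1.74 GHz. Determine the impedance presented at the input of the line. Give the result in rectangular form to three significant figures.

λ = v/f = 0.62·c / 1.74 GHz = 0.107 m
βl = 2π·l/λ = 2π × 0.322 = 116°
tan(βl) = tan(116°) = -2.06
Z_in = Z_0·(Z_L + jZ_0·tanβl)/(Z_0 + jZ_L·tanβl)
     = 75·(161 − j155)/(75 − j332)

Z_in ≈ 41 + j27.1 Ω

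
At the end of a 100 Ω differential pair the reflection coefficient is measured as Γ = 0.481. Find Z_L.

Z_L = Z_0·(1 + Γ)/(1 − Γ) = 100·(1.48)/(0.519)

Z_L ≈ 285 Ω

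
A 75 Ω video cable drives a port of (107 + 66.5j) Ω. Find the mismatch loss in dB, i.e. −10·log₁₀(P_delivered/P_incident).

mismatch loss ≈ 0.681 dB

Γ = (32 + j66.5)/(182 + j66.5), |Γ| = 0.381
|Γ|² = 0.145, so P_del/P_inc = 1 − |Γ|² = 0.855
ML = −10·log₁₀(1 − |Γ|²)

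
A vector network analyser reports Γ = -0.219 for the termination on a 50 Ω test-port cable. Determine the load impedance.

Z_L ≈ 32 Ω

Z_L = Z_0·(1 + Γ)/(1 − Γ) = 50·(0.781)/(1.22)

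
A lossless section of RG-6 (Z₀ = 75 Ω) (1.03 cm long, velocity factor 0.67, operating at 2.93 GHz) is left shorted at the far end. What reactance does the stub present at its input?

X_in ≈ 103 Ω (inductive)

λ = v/f = 0.67·c / 2.93 GHz = 0.0686 m
βl = 2π·l/λ = 2π × 0.15 = 54.1°
tan(βl) = 1.38
For a shorted stub, Z_in = jZ_0·tan(βl)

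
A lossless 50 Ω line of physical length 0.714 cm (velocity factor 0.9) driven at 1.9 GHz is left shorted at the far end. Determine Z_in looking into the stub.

Z_in ≈ +j16.3 Ω

λ = v/f = 0.9·c / 1.9 GHz = 0.142 m
βl = 2π·l/λ = 2π × 0.0502 = 18.1°
tan(βl) = 0.327
For a shorted stub, Z_in = jZ_0·tan(βl)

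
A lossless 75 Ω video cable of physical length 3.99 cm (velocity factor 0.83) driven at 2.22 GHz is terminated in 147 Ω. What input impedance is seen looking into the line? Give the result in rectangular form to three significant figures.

Z_in ≈ 53.2 + j37.5 Ω

λ = v/f = 0.83·c / 2.22 GHz = 0.112 m
βl = 2π·l/λ = 2π × 0.356 = 128°
tan(βl) = tan(128°) = -1.28
Z_in = Z_0·(Z_L + jZ_0·tanβl)/(Z_0 + jZ_L·tanβl)
     = 75·(147 − j95.8)/(75 − j188)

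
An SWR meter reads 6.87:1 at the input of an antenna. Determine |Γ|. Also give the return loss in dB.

|Γ| ≈ 0.746; return loss ≈ 2.55 dB

|Γ| = (S − 1)/(S + 1) = (6.87 − 1)/(6.87 + 1) = 5.87/7.87
RL = −20·log₁₀|Γ| = −20·log₁₀(0.746)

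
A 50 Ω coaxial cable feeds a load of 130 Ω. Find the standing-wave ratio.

VSWR ≈ 2.6

Γ = (130 − 50)/(130 + 50) = 0.444
VSWR = (1 + 0.444)/(1 − 0.444)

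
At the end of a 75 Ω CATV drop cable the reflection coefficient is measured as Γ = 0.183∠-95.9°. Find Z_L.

Z_L ≈ 67.7 − j25.5 Ω

Z_L = Z_0·(1 + Γ)/(1 − Γ) = 75·(0.981 − j0.182)/(1.02 + j0.182)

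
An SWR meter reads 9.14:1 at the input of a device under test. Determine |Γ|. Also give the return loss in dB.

|Γ| = (S − 1)/(S + 1) = (9.14 − 1)/(9.14 + 1) = 8.14/10.1
RL = −20·log₁₀|Γ| = −20·log₁₀(0.803)

|Γ| ≈ 0.803; return loss ≈ 1.91 dB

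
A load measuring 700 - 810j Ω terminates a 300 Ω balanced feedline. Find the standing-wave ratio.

Γ = (Z_L − Z_0)/(Z_L + Z_0) = (400 − j810)/(1000 − j810)
|Γ| = 903/1290 = 0.702
VSWR = (1 + |Γ|)/(1 − |Γ|) = 1.7/0.298

VSWR ≈ 5.71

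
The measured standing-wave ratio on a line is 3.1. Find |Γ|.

|Γ| = (S − 1)/(S + 1) = (3.1 − 1)/(3.1 + 1) = 2.1/4.1

|Γ| ≈ 0.512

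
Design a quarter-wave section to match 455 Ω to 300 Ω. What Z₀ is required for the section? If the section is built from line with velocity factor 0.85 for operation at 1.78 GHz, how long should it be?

Z_qwt ≈ 369 Ω; length ≈ 3.58 cm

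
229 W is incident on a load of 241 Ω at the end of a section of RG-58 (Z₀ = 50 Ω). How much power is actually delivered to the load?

P_delivered ≈ 130 W

Γ = (241 − 50)/(241 + 50) = 0.656
|Γ|² = 0.431
P_refl = |Γ|²·P_inc = 98.7 W, P_del = (1 − |Γ|²)·P_inc = 130 W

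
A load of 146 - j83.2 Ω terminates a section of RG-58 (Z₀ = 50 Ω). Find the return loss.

Γ = (96 − j83.2)/(196 − j83.2), |Γ| = 0.597
RL = −20·log₁₀|Γ| = −20·log₁₀(0.597)

RL ≈ 4.49 dB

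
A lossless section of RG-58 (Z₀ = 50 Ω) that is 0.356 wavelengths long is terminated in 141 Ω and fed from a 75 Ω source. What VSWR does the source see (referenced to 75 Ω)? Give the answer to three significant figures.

βl = 2π × 0.356 = 128°
tan(βl) = -1.27
Z_in = Z_0·(Z_L + jZ_0·tanβl)/(Z_0 + jZ_L·tanβl) = 26.6 + j31.9 Ω
Γ_s = (Z_in − Z_s)/(Z_in + Z_s) = (-48.4 + j31.9)/(102 + j31.9), |Γ_s| = 0.544
VSWR = (1 + |Γ_s|)/(1 − |Γ_s|)

VSWR ≈ 3.39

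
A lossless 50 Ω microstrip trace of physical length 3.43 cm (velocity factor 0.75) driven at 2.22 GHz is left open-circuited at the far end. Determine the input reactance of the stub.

λ = v/f = 0.75·c / 2.22 GHz = 0.101 m
βl = 2π·l/λ = 2π × 0.338 = 122°
tan(βl) = -1.61
For an open-circuited stub, Z_in = −jZ_0·cot(βl) = −jZ_0/tan(βl)

X_in ≈ 31 Ω (inductive)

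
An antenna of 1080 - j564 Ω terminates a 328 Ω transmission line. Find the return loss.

Γ = (752 − j564)/(1408 − j564), |Γ| = 0.62
RL = −20·log₁₀|Γ| = −20·log₁₀(0.62)

RL ≈ 4.16 dB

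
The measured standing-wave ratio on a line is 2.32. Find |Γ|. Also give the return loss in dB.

|Γ| ≈ 0.398; return loss ≈ 8.01 dB

|Γ| = (S − 1)/(S + 1) = (2.32 − 1)/(2.32 + 1) = 1.32/3.32
RL = −20·log₁₀|Γ| = −20·log₁₀(0.398)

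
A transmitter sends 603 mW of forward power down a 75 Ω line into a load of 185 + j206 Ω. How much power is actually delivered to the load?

P_delivered ≈ 304 mW

|Γ| = |(110 + j206)/(260 + j206)| = 0.704
|Γ|² = 0.496
P_refl = |Γ|²·P_inc = 299 mW, P_del = (1 − |Γ|²)·P_inc = 304 mW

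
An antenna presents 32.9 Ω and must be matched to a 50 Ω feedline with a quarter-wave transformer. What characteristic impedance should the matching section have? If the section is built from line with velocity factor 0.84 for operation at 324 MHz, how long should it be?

Z_qwt ≈ 40.6 Ω; length ≈ 19.4 cm

Z_qwt = √(Z_0·R_L) = √(50 × 32.9) = √1645
λ = 0.84·c/f = 0.778 m, so l = λ/4 = 0.194 m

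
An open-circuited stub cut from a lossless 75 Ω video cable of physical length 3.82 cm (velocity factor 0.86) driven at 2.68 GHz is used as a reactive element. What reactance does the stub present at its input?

X_in ≈ 99 Ω (inductive)

λ = v/f = 0.86·c / 2.68 GHz = 0.0963 m
βl = 2π·l/λ = 2π × 0.397 = 143°
tan(βl) = -0.758
For an open-circuited stub, Z_in = −jZ_0·cot(βl) = −jZ_0/tan(βl)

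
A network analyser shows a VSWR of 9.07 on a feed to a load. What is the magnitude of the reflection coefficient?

|Γ| = (S − 1)/(S + 1) = (9.07 − 1)/(9.07 + 1) = 8.07/10.1

|Γ| ≈ 0.801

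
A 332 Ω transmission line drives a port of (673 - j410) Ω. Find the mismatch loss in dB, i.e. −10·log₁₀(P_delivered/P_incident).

mismatch loss ≈ 1.2 dB

Γ = (341 − j410)/(1005 − j410), |Γ| = 0.491
|Γ|² = 0.241, so P_del/P_inc = 1 − |Γ|² = 0.759
ML = −10·log₁₀(1 − |Γ|²)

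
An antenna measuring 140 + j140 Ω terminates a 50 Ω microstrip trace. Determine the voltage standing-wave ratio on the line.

Γ = (Z_L − Z_0)/(Z_L + Z_0) = (90 + j140)/(190 + j140)
|Γ| = 166/236 = 0.705
VSWR = (1 + |Γ|)/(1 − |Γ|) = 1.71/0.295

VSWR ≈ 5.78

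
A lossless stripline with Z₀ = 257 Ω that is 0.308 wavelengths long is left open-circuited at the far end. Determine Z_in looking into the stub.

βl = 2π × 0.308 = 111°
tan(βl) = -2.62
For an open-circuited stub, Z_in = −jZ_0·cot(βl) = −jZ_0/tan(βl)

Z_in ≈ +j98 Ω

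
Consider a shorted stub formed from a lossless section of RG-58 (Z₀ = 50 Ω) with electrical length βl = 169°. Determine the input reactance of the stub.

X_in ≈ -9.72 Ω (capacitive)

tan(βl) = -0.194
For a shorted stub, Z_in = jZ_0·tan(βl)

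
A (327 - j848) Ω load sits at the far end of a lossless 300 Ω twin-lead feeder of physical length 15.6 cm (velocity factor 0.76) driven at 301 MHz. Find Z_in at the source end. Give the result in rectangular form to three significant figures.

Z_in ≈ 32.5 + j7.6 Ω

λ = v/f = 0.76·c / 301 MHz = 0.757 m
βl = 2π·l/λ = 2π × 0.206 = 74.1°
tan(βl) = tan(74.1°) = 3.52
Z_in = Z_0·(Z_L + jZ_0·tanβl)/(Z_0 + jZ_L·tanβl)
     = 300·(327 + j208)/(3290 + j1150)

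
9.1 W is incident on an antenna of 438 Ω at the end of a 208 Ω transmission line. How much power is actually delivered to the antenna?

Γ = (438 − 208)/(438 + 208) = 0.356
|Γ|² = 0.127
P_refl = |Γ|²·P_inc = 1.15 W, P_del = (1 − |Γ|²)·P_inc = 7.95 W

P_delivered ≈ 7.95 W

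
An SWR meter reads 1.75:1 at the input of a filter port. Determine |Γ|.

|Γ| ≈ 0.273

|Γ| = (S − 1)/(S + 1) = (1.75 − 1)/(1.75 + 1) = 0.75/2.75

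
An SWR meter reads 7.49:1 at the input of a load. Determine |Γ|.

|Γ| ≈ 0.764

|Γ| = (S − 1)/(S + 1) = (7.49 − 1)/(7.49 + 1) = 6.49/8.49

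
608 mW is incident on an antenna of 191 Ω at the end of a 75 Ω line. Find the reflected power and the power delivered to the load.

Γ = (191 − 75)/(191 + 75) = 0.436
|Γ|² = 0.19
P_refl = |Γ|²·P_inc = 116 mW, P_del = (1 − |Γ|²)·P_inc = 492 mW

P_reflected ≈ 116 mW; P_delivered ≈ 492 mW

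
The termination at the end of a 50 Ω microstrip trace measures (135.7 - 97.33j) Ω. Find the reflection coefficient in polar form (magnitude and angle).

Γ = (Z_L − Z_0)/(Z_L + Z_0) = (85.7 − j97.33)/(185.7 − j97.33)
|Γ| = 130/210 = 0.619

Γ ≈ 0.619 ∠ -21°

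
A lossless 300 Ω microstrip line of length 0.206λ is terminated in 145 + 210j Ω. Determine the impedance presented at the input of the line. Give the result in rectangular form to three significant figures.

Z_in ≈ 385 − j417 Ω

βl = 2π × 0.206 = 74.2°
tan(βl) = tan(74.2°) = 3.52
Z_in = Z_0·(Z_L + jZ_0·tanβl)/(Z_0 + jZ_L·tanβl)
     = 300·(145 + j1270)/(-440 + j511)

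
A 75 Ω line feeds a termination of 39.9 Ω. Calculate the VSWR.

VSWR ≈ 1.88

For a purely resistive load, VSWR = R_L/Z_0 or Z_0/R_L (whichever > 1) = 75/39.9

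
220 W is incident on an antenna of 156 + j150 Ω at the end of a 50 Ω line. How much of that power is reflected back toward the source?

|Γ| = |(106 + j150)/(206 + j150)| = 0.721
|Γ|² = 0.52
P_refl = |Γ|²·P_inc = 114 W, P_del = (1 − |Γ|²)·P_inc = 106 W

P_reflected ≈ 114 W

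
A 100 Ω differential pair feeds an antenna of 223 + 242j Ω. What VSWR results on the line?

VSWR ≈ 5.11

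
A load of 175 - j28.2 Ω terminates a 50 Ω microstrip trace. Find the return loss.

Γ = (125 − j28.2)/(225 − j28.2), |Γ| = 0.565
RL = −20·log₁₀|Γ| = −20·log₁₀(0.565)

RL ≈ 4.96 dB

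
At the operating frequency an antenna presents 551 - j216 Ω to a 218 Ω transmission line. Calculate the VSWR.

Γ = (Z_L − Z_0)/(Z_L + Z_0) = (333 − j216)/(769 − j216)
|Γ| = 397/799 = 0.497
VSWR = (1 + |Γ|)/(1 − |Γ|) = 1.5/0.503

VSWR ≈ 2.98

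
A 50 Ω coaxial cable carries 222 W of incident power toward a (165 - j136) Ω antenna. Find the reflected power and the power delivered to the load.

|Γ| = |(115 − j136)/(215 − j136)| = 0.7
|Γ|² = 0.49
P_refl = |Γ|²·P_inc = 109 W, P_del = (1 − |Γ|²)·P_inc = 113 W

P_reflected ≈ 109 W; P_delivered ≈ 113 W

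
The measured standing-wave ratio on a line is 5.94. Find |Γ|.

|Γ| ≈ 0.712

|Γ| = (S − 1)/(S + 1) = (5.94 − 1)/(5.94 + 1) = 4.94/6.94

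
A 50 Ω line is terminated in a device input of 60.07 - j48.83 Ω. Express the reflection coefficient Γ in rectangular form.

Γ ≈ 0.241 − j0.337

Γ = (Z_L − Z_0)/(Z_L + Z_0) = (10.07 − j48.83)/(110.1 − j48.83)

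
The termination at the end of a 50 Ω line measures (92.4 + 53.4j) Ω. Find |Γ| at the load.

Γ = (Z_L − Z_0)/(Z_L + Z_0) = (42.4 + j53.4)/(142.4 + j53.4)
|Γ| = 68.2/152

|Γ| ≈ 0.448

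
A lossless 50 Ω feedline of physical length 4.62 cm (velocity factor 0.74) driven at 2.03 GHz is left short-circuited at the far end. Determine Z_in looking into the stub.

Z_in ≈ −j26.5 Ω

λ = v/f = 0.74·c / 2.03 GHz = 0.109 m
βl = 2π·l/λ = 2π × 0.422 = 152°
tan(βl) = -0.53
For a short-circuited stub, Z_in = jZ_0·tan(βl)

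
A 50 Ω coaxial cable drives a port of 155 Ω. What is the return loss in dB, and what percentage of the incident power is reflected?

RL ≈ 5.81 dB; 26.2% of incident power reflected

Γ = (155 − 50)/(155 + 50) = 0.512
RL = −20·log₁₀(0.512) = 5.81 dB
P_refl/P_inc = |Γ|² = 0.262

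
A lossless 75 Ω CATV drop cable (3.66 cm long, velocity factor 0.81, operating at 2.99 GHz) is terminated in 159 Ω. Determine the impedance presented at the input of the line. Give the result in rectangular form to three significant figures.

Z_in ≈ 120 + j57.6 Ω

λ = v/f = 0.81·c / 2.99 GHz = 0.0813 m
βl = 2π·l/λ = 2π × 0.45 = 162°
tan(βl) = tan(162°) = -0.323
Z_in = Z_0·(Z_L + jZ_0·tanβl)/(Z_0 + jZ_L·tanβl)
     = 75·(159 − j24.2)/(75 − j51.3)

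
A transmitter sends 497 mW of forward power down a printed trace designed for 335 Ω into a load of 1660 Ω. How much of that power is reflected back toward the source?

P_reflected ≈ 219 mW

Γ = (1660 − 335)/(1660 + 335) = 0.664
|Γ|² = 0.441
P_refl = |Γ|²·P_inc = 219 mW, P_del = (1 − |Γ|²)·P_inc = 278 mW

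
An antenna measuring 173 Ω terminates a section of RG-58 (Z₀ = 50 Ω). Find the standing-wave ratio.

VSWR ≈ 3.46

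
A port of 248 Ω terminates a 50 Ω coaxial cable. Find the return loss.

RL ≈ 3.55 dB

Γ = (248 − 50)/(248 + 50) = 0.664
RL = −20·log₁₀|Γ| = −20·log₁₀(0.664)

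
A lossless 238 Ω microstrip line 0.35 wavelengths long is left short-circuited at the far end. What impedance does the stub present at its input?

βl = 2π × 0.35 = 126°
tan(βl) = -1.38
For a short-circuited stub, Z_in = jZ_0·tan(βl)

Z_in ≈ −j328 Ω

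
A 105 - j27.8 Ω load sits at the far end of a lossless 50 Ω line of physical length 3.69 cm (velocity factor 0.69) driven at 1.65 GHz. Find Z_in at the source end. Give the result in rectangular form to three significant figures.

Z_in ≈ 25.3 + j17.5 Ω

λ = v/f = 0.69·c / 1.65 GHz = 0.125 m
βl = 2π·l/λ = 2π × 0.294 = 106°
tan(βl) = tan(106°) = -3.51
Z_in = Z_0·(Z_L + jZ_0·tanβl)/(Z_0 + jZ_L·tanβl)
     = 50·(105 − j203)/(-47.7 − j369)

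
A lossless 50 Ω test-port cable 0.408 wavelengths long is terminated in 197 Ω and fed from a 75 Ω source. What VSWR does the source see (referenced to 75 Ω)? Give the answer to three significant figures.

VSWR ≈ 3.65

βl = 2π × 0.408 = 147°
tan(βl) = -0.652
Z_in = Z_0·(Z_L + jZ_0·tanβl)/(Z_0 + jZ_L·tanβl) = 36.9 + j62.3 Ω
Γ_s = (Z_in − Z_s)/(Z_in + Z_s) = (-38.1 + j62.3)/(112 + j62.3), |Γ_s| = 0.57
VSWR = (1 + |Γ_s|)/(1 − |Γ_s|)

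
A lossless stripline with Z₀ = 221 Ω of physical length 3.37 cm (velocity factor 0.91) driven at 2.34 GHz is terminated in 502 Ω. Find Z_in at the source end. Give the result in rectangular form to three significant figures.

Z_in ≈ 102 + j43.9 Ω

λ = v/f = 0.91·c / 2.34 GHz = 0.117 m
βl = 2π·l/λ = 2π × 0.289 = 104°
tan(βl) = tan(104°) = -4.01
Z_in = Z_0·(Z_L + jZ_0·tanβl)/(Z_0 + jZ_L·tanβl)
     = 221·(502 − j887)/(221 − j2020)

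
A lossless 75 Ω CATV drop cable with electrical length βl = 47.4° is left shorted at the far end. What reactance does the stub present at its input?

X_in ≈ 81.6 Ω (inductive)

tan(βl) = 1.09
For a shorted stub, Z_in = jZ_0·tan(βl)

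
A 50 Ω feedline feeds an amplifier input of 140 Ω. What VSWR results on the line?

VSWR ≈ 2.8

Γ = (140 − 50)/(140 + 50) = 0.474
VSWR = (1 + 0.474)/(1 − 0.474)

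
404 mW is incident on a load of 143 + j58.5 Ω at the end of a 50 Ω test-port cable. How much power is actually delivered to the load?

|Γ| = |(93 + j58.5)/(193 + j58.5)| = 0.545
|Γ|² = 0.297
P_refl = |Γ|²·P_inc = 120 mW, P_del = (1 − |Γ|²)·P_inc = 284 mW

P_delivered ≈ 284 mW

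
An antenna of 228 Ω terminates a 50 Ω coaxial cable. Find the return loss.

RL ≈ 3.87 dB

Γ = (228 − 50)/(228 + 50) = 0.64
RL = −20·log₁₀|Γ| = −20·log₁₀(0.64)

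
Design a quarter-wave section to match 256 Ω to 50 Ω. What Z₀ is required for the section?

Z_qwt = √(Z_0·R_L) = √(50 × 256) = √12800

Z_qwt ≈ 113 Ω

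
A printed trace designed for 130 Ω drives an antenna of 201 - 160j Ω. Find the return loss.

Γ = (71 − j160)/(331 − j160), |Γ| = 0.476
RL = −20·log₁₀|Γ| = −20·log₁₀(0.476)

RL ≈ 6.45 dB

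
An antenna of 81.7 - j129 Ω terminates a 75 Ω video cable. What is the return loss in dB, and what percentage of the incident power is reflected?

RL ≈ 3.93 dB; 40.5% of incident power reflected

Γ = (6.7 − j129)/(156.7 − j129), |Γ| = 0.636
RL = −20·log₁₀(0.636) = 3.93 dB
P_refl/P_inc = |Γ|² = 0.405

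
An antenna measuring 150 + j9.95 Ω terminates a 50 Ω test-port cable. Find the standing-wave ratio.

VSWR ≈ 3.01

Γ = (Z_L − Z_0)/(Z_L + Z_0) = (100 + j9.95)/(200 + j9.95)
|Γ| = 100/200 = 0.502
VSWR = (1 + |Γ|)/(1 − |Γ|) = 1.5/0.498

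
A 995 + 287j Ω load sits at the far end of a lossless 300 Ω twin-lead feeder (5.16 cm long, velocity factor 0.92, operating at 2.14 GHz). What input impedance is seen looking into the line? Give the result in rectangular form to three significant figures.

λ = v/f = 0.92·c / 2.14 GHz = 0.129 m
βl = 2π·l/λ = 2π × 0.4 = 144°
tan(βl) = tan(144°) = -0.726
Z_in = Z_0·(Z_L + jZ_0·tanβl)/(Z_0 + jZ_L·tanβl)
     = 300·(995 + j69.3)/(508 − j722)

Z_in ≈ 175 + j290 Ω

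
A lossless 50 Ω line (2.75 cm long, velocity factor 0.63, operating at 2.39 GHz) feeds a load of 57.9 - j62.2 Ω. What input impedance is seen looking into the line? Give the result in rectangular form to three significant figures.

λ = v/f = 0.63·c / 2.39 GHz = 0.0791 m
βl = 2π·l/λ = 2π × 0.348 = 125°
tan(βl) = tan(125°) = -1.42
Z_in = Z_0·(Z_L + jZ_0·tanβl)/(Z_0 + jZ_L·tanβl)
     = 50·(57.9 − j133)/(-38.2 − j82.1)

Z_in ≈ 53.1 + j60 Ω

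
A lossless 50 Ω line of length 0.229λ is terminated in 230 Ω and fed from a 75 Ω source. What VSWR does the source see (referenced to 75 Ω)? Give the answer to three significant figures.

VSWR ≈ 6.84

βl = 2π × 0.229 = 82.4°
tan(βl) = 7.53
Z_in = Z_0·(Z_L + jZ_0·tanβl)/(Z_0 + jZ_L·tanβl) = 11.1 − j6.32 Ω
Γ_s = (Z_in − Z_s)/(Z_in + Z_s) = (-63.9 − j6.32)/(86.1 − j6.32), |Γ_s| = 0.745
VSWR = (1 + |Γ_s|)/(1 − |Γ_s|)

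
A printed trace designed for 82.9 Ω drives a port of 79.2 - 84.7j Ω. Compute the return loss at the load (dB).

Γ = (-3.7 − j84.7)/(162.1 − j84.7), |Γ| = 0.464
RL = −20·log₁₀|Γ| = −20·log₁₀(0.464)

RL ≈ 6.68 dB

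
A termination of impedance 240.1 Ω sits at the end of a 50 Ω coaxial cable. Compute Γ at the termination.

Γ = 0.655

Γ = (Z_L − Z_0)/(Z_L + Z_0) = (240.1 − 50)/(240.1 + 50) = 190.1/290.1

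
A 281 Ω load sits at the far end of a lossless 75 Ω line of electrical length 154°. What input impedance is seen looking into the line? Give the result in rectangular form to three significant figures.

tan(βl) = tan(154°) = -0.488
Z_in = Z_0·(Z_L + jZ_0·tanβl)/(Z_0 + jZ_L·tanβl)
     = 75·(281 − j36.6)/(75 − j137)

Z_in ≈ 80.2 + j110 Ω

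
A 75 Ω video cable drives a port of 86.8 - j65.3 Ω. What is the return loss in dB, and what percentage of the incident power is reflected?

RL ≈ 8.4 dB; 14.5% of incident power reflected

Γ = (11.8 − j65.3)/(161.8 − j65.3), |Γ| = 0.38
RL = −20·log₁₀(0.38) = 8.4 dB
P_refl/P_inc = |Γ|² = 0.145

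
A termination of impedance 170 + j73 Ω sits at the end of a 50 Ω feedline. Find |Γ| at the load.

Γ = (Z_L − Z_0)/(Z_L + Z_0) = (120 + j73)/(220 + j73)
|Γ| = 140/232

|Γ| ≈ 0.606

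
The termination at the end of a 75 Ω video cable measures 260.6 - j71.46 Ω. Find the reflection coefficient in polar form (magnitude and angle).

Γ = (Z_L − Z_0)/(Z_L + Z_0) = (185.6 − j71.46)/(335.6 − j71.46)
|Γ| = 199/343 = 0.58

Γ ≈ 0.58 ∠ -9.04°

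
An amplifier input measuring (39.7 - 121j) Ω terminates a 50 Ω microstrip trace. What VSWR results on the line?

VSWR ≈ 9.32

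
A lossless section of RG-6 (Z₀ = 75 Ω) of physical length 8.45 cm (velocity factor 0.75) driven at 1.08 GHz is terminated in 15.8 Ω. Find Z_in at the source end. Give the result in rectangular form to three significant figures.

Z_in ≈ 22.5 − j47.4 Ω

λ = v/f = 0.75·c / 1.08 GHz = 0.208 m
βl = 2π·l/λ = 2π × 0.406 = 146°
tan(βl) = tan(146°) = -0.674
Z_in = Z_0·(Z_L + jZ_0·tanβl)/(Z_0 + jZ_L·tanβl)
     = 75·(15.8 − j50.6)/(75 − j10.7)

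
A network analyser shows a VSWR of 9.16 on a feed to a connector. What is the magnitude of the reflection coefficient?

|Γ| = (S − 1)/(S + 1) = (9.16 − 1)/(9.16 + 1) = 8.16/10.2

|Γ| ≈ 0.803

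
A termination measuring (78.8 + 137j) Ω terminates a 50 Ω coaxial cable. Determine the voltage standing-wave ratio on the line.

Γ = (Z_L − Z_0)/(Z_L + Z_0) = (28.8 + j137)/(128.8 + j137)
|Γ| = 140/188 = 0.744
VSWR = (1 + |Γ|)/(1 − |Γ|) = 1.74/0.256

VSWR ≈ 6.83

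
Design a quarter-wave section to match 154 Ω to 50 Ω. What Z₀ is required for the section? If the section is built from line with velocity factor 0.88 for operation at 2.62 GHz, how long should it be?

Z_qwt = √(Z_0·R_L) = √(50 × 154) = √7700
λ = 0.88·c/f = 0.101 m, so l = λ/4 = 0.0252 m

Z_qwt ≈ 87.7 Ω; length ≈ 2.52 cm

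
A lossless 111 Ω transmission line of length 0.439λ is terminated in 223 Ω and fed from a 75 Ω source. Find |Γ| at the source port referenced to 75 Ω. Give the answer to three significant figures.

βl = 2π × 0.439 = 158°
tan(βl) = -0.403
Z_in = Z_0·(Z_L + jZ_0·tanβl)/(Z_0 + jZ_L·tanβl) = 157 + j82 Ω
Γ_s = (Z_in − Z_s)/(Z_in + Z_s) = (81.5 + j82)/(232 + j82), |Γ_s| = 0.471

|Γ| ≈ 0.471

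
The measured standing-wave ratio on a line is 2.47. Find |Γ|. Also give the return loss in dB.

|Γ| = (S − 1)/(S + 1) = (2.47 − 1)/(2.47 + 1) = 1.47/3.47
RL = −20·log₁₀|Γ| = −20·log₁₀(0.424)

|Γ| ≈ 0.424; return loss ≈ 7.46 dB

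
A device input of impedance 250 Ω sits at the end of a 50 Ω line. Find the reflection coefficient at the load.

Γ = (Z_L − Z_0)/(Z_L + Z_0) = (250 − 50)/(250 + 50) = 200/300

Γ = 0.667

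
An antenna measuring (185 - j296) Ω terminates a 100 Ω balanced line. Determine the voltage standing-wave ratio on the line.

Γ = (Z_L − Z_0)/(Z_L + Z_0) = (85 − j296)/(285 − j296)
|Γ| = 308/411 = 0.749
VSWR = (1 + |Γ|)/(1 − |Γ|) = 1.75/0.251

VSWR ≈ 6.98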